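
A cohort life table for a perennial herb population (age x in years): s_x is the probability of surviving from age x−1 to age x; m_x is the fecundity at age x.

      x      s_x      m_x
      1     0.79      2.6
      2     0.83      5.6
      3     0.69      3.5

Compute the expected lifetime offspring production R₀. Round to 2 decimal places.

7.31

Survivorship from birth: l_x = s_1·s_2·…·s_x.
  l_1 = 0.79000
  l_2 = 0.65570
  l_3 = 0.45243
R₀ = Σ l_x m_x:
  age 1: 0.79000 × 2.6 = 2.0540
  age 2: 0.65570 × 5.6 = 3.6719
  age 3: 0.45243 × 3.5 = 1.5835
R₀ = 2.0540 + 3.6719 + 1.5835 = 7.3094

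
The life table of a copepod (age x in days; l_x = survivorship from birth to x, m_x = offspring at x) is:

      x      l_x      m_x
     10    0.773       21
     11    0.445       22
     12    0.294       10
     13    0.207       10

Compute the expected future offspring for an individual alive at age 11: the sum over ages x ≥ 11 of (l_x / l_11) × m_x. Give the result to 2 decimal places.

33.26

l_11 = 0.445. Conditional survival from age 11 to x is l_x / l_11.
  x=11: (0.445/0.445) × 22 = 22.0000
  x=12: (0.294/0.445) × 10 = 6.6067
  x=13: (0.207/0.445) × 10 = 4.6517
Sum = 22.0000 + 6.6067 + 4.6517 = 33.2584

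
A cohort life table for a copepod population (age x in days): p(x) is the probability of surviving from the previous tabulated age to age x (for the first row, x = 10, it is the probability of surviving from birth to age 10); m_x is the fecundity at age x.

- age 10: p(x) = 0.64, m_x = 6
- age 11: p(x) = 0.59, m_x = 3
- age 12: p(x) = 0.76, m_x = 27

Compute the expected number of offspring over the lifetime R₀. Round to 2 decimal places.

12.72

Survivorship from birth: l_x = p_10·p_11·…·p_x.
  l_10 = 0.64000
  l_11 = 0.37760
  l_12 = 0.28698
R₀ = Σ l_x m_x:
  age 10: 0.64000 × 6 = 3.8400
  age 11: 0.37760 × 3 = 1.1328
  age 12: 0.28698 × 27 = 7.7485
R₀ = 3.8400 + 1.1328 + 7.7485 = 12.7213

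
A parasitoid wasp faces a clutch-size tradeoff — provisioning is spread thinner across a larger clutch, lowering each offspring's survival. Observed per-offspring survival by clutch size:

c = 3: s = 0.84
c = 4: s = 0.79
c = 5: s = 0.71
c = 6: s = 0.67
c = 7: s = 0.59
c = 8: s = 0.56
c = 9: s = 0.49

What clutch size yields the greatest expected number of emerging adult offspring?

Expected emerging adult offspring = c × s(c):
  c=3: 3 × 0.84 = 2.520
  c=4: 4 × 0.79 = 3.160
  c=5: 5 × 0.71 = 3.550
  c=6: 6 × 0.67 = 4.020
  c=7: 7 × 0.59 = 4.130
  c=8: 8 × 0.56 = 4.480
  c=9: 9 × 0.49 = 4.410
Maximum at c = 8 (4.480 emerging adult offspring).

8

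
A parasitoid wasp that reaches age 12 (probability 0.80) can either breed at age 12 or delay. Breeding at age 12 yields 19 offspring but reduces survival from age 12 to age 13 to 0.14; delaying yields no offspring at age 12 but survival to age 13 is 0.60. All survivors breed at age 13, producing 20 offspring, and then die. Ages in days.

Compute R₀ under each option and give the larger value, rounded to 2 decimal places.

breed at age 12: R₀ = 0.80 × (19 + 0.14 × 20) = 0.80 × 21.8000 = 17.4400
delay to age 13: R₀ = 0.80 × (0.60 × 20) = 0.80 × 12.0000 = 9.6000
Higher: breed at age 12 (17.4400).

17.44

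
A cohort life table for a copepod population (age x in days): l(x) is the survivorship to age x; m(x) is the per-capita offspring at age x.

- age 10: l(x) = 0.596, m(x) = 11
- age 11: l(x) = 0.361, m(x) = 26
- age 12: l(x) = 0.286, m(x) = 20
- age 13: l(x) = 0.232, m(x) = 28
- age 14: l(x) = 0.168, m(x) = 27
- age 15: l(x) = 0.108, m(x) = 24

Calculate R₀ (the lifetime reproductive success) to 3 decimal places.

R₀ = Σ l(x) m(x):
  age 10: 0.596 × 11 = 6.5560
  age 11: 0.361 × 26 = 9.3860
  age 12: 0.286 × 20 = 5.7200
  age 13: 0.232 × 28 = 6.4960
  age 14: 0.168 × 27 = 4.5360
  age 15: 0.108 × 24 = 2.5920
R₀ = 6.5560 + 9.3860 + 5.7200 + 6.4960 + 4.5360 + 2.5920 = 35.2860

35.286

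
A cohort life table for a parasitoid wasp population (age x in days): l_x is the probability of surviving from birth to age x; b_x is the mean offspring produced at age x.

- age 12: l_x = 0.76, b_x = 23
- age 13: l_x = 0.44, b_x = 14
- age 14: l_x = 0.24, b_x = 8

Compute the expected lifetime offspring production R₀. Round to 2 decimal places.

R₀ = Σ l_x b_x:
  age 12: 0.76 × 23 = 17.4800
  age 13: 0.44 × 14 = 6.1600
  age 14: 0.24 × 8 = 1.9200
R₀ = 17.4800 + 6.1600 + 1.9200 = 25.5600

25.56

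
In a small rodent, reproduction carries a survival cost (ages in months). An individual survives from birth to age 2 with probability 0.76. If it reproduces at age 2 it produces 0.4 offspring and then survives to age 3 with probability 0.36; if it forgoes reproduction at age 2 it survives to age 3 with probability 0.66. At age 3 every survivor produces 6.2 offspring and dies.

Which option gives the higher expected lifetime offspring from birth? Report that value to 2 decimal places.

breed at age 2: R₀ = 0.76 × (0.4 + 0.36 × 6.2) = 0.76 × 2.6320 = 2.0003
delay to age 3: R₀ = 0.76 × (0.66 × 6.2) = 0.76 × 4.0920 = 3.1099
Higher: delay to age 3 (3.1099).

3.11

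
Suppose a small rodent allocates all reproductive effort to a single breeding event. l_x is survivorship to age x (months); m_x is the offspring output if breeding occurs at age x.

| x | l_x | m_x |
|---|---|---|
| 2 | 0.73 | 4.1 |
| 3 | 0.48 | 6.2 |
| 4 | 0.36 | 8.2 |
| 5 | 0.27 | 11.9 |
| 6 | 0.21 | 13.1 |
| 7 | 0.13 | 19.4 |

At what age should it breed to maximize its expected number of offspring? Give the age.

5

Expected offspring if breeding at age x = l_x × m_x:
  age 2: 0.73 × 4.1 = 2.993
  age 3: 0.48 × 6.2 = 2.976
  age 4: 0.36 × 8.2 = 2.952
  age 5: 0.27 × 11.9 = 3.213
  age 6: 0.21 × 13.1 = 2.751
  age 7: 0.13 × 19.4 = 2.522
Maximum at age 5 (3.213).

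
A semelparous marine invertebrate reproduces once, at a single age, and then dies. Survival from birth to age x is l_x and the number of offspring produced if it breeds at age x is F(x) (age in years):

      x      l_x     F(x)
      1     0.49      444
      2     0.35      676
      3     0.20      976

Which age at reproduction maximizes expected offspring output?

2

Expected offspring if breeding at age x = l_x × F(x):
  age 1: 0.49 × 444 = 217.560
  age 2: 0.35 × 676 = 236.600
  age 3: 0.20 × 976 = 195.200
Maximum at age 2 (236.600).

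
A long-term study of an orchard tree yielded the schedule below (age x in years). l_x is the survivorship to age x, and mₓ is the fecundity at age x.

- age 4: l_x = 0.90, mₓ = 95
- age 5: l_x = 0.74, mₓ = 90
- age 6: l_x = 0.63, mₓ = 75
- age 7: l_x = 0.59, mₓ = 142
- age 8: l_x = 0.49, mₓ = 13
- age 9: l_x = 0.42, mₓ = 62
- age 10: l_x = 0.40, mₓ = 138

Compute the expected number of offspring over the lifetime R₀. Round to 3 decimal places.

370.740

R₀ = Σ l_x mₓ:
  age 4: 0.90 × 95 = 85.5000
  age 5: 0.74 × 90 = 66.6000
  age 6: 0.63 × 75 = 47.2500
  age 7: 0.59 × 142 = 83.7800
  age 8: 0.49 × 13 = 6.3700
  age 9: 0.42 × 62 = 26.0400
  age 10: 0.40 × 138 = 55.2000
R₀ = 85.5000 + 66.6000 + 47.2500 + 83.7800 + 6.3700 + 26.0400 + 55.2000 = 370.7400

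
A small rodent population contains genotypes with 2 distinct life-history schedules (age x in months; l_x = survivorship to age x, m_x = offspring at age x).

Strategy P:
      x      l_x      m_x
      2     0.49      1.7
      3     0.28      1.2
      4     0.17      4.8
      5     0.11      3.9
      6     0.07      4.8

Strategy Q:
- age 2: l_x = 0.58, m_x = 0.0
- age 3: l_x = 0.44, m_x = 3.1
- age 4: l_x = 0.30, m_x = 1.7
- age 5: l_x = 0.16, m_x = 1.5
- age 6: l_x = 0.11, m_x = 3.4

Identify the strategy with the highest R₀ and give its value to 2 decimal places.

Strategy P: R₀ = 0.49×1.7 + 0.28×1.2 + 0.17×4.8 + 0.11×3.9 + 0.07×4.8 = 2.7500
Strategy Q: R₀ = 0.58×0.0 + 0.44×3.1 + 0.30×1.7 + 0.16×1.5 + 0.11×3.4 = 2.4880
Highest R₀: strategy P with 2.7500.

2.75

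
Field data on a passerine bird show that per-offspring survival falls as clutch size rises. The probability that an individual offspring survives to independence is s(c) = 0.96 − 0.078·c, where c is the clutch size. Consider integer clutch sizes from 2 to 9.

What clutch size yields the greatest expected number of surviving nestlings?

6

Expected surviving nestlings = c × s(c):
  c=2: 2 × 0.804 = 1.608
  c=3: 3 × 0.726 = 2.178
  c=4: 4 × 0.648 = 2.592
  c=5: 5 × 0.570 = 2.850
  c=6: 6 × 0.492 = 2.952
  c=7: 7 × 0.414 = 2.898
  c=8: 8 × 0.336 = 2.688
  c=9: 9 × 0.258 = 2.322
Maximum at c = 6 (2.952 surviving nestlings).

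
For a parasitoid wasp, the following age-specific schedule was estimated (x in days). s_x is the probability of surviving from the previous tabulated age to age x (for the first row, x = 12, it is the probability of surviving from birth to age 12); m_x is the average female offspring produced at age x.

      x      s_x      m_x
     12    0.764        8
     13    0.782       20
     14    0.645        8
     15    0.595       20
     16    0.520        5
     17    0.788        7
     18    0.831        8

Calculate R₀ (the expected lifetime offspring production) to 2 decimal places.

Survivorship from birth: l_x = s_12·s_13·…·s_x.
  l_12 = 0.76400
  l_13 = 0.59745
  l_14 = 0.38535
  l_15 = 0.22929
  l_16 = 0.11923
  l_17 = 0.09395
  l_18 = 0.07807
R₀ = Σ l_x m_x:
  age 12: 0.76400 × 8 = 6.1120
  age 13: 0.59745 × 20 = 11.9490
  age 14: 0.38535 × 8 = 3.0828
  age 15: 0.22929 × 20 = 4.5858
  age 16: 0.11923 × 5 = 0.5961
  age 17: 0.09395 × 7 = 0.6577
  age 18: 0.07807 × 8 = 0.6246
R₀ = 6.1120 + 11.9490 + 3.0828 + 4.5858 + 0.5961 + 0.6577 + 0.6246 = 27.6080

27.61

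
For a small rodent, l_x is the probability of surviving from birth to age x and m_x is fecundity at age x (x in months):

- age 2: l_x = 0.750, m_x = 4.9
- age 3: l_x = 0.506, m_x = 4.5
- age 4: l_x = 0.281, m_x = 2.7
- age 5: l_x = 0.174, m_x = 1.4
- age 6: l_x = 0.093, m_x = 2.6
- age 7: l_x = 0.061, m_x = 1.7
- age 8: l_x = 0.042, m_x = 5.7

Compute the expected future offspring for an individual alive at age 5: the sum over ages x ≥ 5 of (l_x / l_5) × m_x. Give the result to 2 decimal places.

l_5 = 0.174. Conditional survival from age 5 to x is l_x / l_5.
  x=5: (0.174/0.174) × 1.4 = 1.4000
  x=6: (0.093/0.174) × 2.6 = 1.3897
  x=7: (0.061/0.174) × 1.7 = 0.5960
  x=8: (0.042/0.174) × 5.7 = 1.3759
Sum = 1.4000 + 1.3897 + 0.5960 + 1.3759 = 4.7615

4.76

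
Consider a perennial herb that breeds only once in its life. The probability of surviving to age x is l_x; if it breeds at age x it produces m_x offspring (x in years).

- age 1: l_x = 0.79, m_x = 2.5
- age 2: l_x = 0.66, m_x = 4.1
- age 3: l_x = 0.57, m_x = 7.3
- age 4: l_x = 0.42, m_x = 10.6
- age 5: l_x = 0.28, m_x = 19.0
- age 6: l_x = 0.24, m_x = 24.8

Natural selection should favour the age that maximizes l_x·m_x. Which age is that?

Expected offspring if breeding at age x = l_x × m_x:
  age 1: 0.79 × 2.5 = 1.975
  age 2: 0.66 × 4.1 = 2.706
  age 3: 0.57 × 7.3 = 4.161
  age 4: 0.42 × 10.6 = 4.452
  age 5: 0.28 × 19.0 = 5.320
  age 6: 0.24 × 24.8 = 5.952
Maximum at age 6 (5.952).

6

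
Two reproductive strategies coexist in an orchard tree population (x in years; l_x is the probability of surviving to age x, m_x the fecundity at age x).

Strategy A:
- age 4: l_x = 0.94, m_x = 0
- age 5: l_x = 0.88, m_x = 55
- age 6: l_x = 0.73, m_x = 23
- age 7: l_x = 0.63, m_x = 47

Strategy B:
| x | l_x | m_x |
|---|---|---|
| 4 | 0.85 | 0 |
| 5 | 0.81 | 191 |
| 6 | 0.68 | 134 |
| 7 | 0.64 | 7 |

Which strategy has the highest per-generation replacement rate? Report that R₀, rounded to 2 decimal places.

Strategy A: R₀ = 0.94×0 + 0.88×55 + 0.73×23 + 0.63×47 = 94.8000
Strategy B: R₀ = 0.85×0 + 0.81×191 + 0.68×134 + 0.64×7 = 250.3100
Highest R₀: strategy B with 250.3100.

250.31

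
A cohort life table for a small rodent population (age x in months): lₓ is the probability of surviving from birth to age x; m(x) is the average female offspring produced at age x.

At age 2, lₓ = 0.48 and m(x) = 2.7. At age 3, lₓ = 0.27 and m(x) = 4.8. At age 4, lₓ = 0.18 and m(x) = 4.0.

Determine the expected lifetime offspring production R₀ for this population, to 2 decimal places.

R₀ = Σ lₓ m(x):
  age 2: 0.48 × 2.7 = 1.2960
  age 3: 0.27 × 4.8 = 1.2960
  age 4: 0.18 × 4.0 = 0.7200
R₀ = 1.2960 + 1.2960 + 0.7200 = 3.3120

3.31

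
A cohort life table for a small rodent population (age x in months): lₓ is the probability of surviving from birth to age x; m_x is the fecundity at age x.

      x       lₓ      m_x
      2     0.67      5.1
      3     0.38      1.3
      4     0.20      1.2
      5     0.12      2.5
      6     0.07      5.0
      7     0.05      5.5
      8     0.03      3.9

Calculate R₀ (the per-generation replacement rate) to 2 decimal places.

5.19

R₀ = Σ lₓ m_x:
  age 2: 0.67 × 5.1 = 3.4170
  age 3: 0.38 × 1.3 = 0.4940
  age 4: 0.20 × 1.2 = 0.2400
  age 5: 0.12 × 2.5 = 0.3000
  age 6: 0.07 × 5.0 = 0.3500
  age 7: 0.05 × 5.5 = 0.2750
  age 8: 0.03 × 3.9 = 0.1170
R₀ = 3.4170 + 0.4940 + 0.2400 + 0.3000 + 0.3500 + 0.2750 + 0.1170 = 5.1930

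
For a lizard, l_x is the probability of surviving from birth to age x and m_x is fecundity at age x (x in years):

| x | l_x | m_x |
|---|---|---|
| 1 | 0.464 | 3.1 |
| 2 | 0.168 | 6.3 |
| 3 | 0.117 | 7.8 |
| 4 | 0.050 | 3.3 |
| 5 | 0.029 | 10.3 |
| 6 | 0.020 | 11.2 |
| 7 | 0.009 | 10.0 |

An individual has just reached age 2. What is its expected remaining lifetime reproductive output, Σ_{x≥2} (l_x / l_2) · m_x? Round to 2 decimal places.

16.36

l_2 = 0.168. Conditional survival from age 2 to x is l_x / l_2.
  x=2: (0.168/0.168) × 6.3 = 6.3000
  x=3: (0.117/0.168) × 7.8 = 5.4321
  x=4: (0.050/0.168) × 3.3 = 0.9821
  x=5: (0.029/0.168) × 10.3 = 1.7780
  x=6: (0.020/0.168) × 11.2 = 1.3333
  x=7: (0.009/0.168) × 10.0 = 0.5357
Sum = 6.3000 + 5.4321 + 0.9821 + 1.7780 + 1.3333 + 0.5357 = 16.3613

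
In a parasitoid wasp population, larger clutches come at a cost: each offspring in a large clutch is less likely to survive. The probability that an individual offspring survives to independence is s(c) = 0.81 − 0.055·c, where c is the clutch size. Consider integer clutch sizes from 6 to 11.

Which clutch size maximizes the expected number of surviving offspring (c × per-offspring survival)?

7

Expected surviving offspring = c × s(c):
  c=6: 6 × 0.480 = 2.880
  c=7: 7 × 0.425 = 2.975
  c=8: 8 × 0.370 = 2.960
  c=9: 9 × 0.315 = 2.835
  c=10: 10 × 0.260 = 2.600
  c=11: 11 × 0.205 = 2.255
Maximum at c = 7 (2.975 surviving offspring).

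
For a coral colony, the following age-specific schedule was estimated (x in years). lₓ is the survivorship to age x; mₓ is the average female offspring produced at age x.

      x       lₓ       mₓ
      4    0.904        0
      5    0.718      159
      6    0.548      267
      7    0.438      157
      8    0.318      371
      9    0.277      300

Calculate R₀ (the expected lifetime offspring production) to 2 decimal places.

530.32

R₀ = Σ lₓ mₓ:
  age 4: 0.904 × 0 = 0.0000
  age 5: 0.718 × 159 = 114.1620
  age 6: 0.548 × 267 = 146.3160
  age 7: 0.438 × 157 = 68.7660
  age 8: 0.318 × 371 = 117.9780
  age 9: 0.277 × 300 = 83.1000
R₀ = 0.0000 + 114.1620 + 146.3160 + 68.7660 + 117.9780 + 83.1000 = 530.3220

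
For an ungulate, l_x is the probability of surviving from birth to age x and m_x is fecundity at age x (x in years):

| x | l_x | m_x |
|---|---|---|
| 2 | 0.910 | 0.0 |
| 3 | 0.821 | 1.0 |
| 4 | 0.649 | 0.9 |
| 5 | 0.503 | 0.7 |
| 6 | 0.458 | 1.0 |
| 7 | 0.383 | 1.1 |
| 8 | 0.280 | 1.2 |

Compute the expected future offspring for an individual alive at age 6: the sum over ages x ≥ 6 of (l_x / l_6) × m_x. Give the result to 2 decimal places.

2.65

l_6 = 0.458. Conditional survival from age 6 to x is l_x / l_6.
  x=6: (0.458/0.458) × 1.0 = 1.0000
  x=7: (0.383/0.458) × 1.1 = 0.9199
  x=8: (0.280/0.458) × 1.2 = 0.7336
Sum = 1.0000 + 0.9199 + 0.7336 = 2.6535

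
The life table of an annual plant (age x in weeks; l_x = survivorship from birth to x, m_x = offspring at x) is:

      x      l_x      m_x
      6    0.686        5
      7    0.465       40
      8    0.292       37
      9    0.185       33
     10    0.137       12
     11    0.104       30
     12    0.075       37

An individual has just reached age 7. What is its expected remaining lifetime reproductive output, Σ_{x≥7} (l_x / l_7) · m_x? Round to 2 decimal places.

92.58

l_7 = 0.465. Conditional survival from age 7 to x is l_x / l_7.
  x=7: (0.465/0.465) × 40 = 40.0000
  x=8: (0.292/0.465) × 37 = 23.2344
  x=9: (0.185/0.465) × 33 = 13.1290
  x=10: (0.137/0.465) × 12 = 3.5355
  x=11: (0.104/0.465) × 30 = 6.7097
  x=12: (0.075/0.465) × 37 = 5.9677
Sum = 40.0000 + 23.2344 + 13.1290 + 3.5355 + 6.7097 + 5.9677 = 92.5763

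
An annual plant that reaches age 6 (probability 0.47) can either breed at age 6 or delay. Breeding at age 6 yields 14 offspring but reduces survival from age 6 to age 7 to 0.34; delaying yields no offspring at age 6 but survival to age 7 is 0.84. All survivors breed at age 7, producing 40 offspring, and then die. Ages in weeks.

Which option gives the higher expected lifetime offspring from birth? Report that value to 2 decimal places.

15.79

breed at age 6: R₀ = 0.47 × (14 + 0.34 × 40) = 0.47 × 27.6000 = 12.9720
delay to age 7: R₀ = 0.47 × (0.84 × 40) = 0.47 × 33.6000 = 15.7920
Higher: delay to age 7 (15.7920).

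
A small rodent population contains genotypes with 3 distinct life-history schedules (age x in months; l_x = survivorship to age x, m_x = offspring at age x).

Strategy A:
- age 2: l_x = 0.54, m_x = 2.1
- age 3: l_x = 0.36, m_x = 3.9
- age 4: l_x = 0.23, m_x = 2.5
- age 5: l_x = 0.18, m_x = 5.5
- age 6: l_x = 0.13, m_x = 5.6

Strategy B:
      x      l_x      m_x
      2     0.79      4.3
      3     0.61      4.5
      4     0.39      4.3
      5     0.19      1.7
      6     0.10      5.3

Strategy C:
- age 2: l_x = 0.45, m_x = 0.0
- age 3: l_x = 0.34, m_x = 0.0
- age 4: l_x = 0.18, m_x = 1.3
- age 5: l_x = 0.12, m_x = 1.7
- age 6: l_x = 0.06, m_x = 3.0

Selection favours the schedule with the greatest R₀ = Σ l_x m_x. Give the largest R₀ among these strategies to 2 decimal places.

8.67

Strategy A: R₀ = 0.54×2.1 + 0.36×3.9 + 0.23×2.5 + 0.18×5.5 + 0.13×5.6 = 4.8310
Strategy B: R₀ = 0.79×4.3 + 0.61×4.5 + 0.39×4.3 + 0.19×1.7 + 0.10×5.3 = 8.6720
Strategy C: R₀ = 0.45×0.0 + 0.34×0.0 + 0.18×1.3 + 0.12×1.7 + 0.06×3.0 = 0.6180
Highest R₀: strategy B with 8.6720.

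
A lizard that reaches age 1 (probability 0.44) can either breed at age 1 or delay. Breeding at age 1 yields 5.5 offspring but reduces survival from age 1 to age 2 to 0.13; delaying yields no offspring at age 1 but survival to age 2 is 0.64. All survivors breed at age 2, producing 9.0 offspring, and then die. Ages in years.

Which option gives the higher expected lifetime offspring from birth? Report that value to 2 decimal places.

2.93

breed at age 1: R₀ = 0.44 × (5.5 + 0.13 × 9.0) = 0.44 × 6.6700 = 2.9348
delay to age 2: R₀ = 0.44 × (0.64 × 9.0) = 0.44 × 5.7600 = 2.5344
Higher: breed at age 1 (2.9348).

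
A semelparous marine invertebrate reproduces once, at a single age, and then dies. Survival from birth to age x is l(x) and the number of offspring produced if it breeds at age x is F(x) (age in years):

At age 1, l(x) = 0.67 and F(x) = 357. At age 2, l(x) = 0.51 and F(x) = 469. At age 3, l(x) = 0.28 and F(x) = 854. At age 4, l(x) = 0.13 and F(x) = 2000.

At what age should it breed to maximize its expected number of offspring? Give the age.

4

Expected offspring if breeding at age x = l(x) × F(x):
  age 1: 0.67 × 357 = 239.190
  age 2: 0.51 × 469 = 239.190
  age 3: 0.28 × 854 = 239.120
  age 4: 0.13 × 2000 = 260.000
Maximum at age 4 (260.000).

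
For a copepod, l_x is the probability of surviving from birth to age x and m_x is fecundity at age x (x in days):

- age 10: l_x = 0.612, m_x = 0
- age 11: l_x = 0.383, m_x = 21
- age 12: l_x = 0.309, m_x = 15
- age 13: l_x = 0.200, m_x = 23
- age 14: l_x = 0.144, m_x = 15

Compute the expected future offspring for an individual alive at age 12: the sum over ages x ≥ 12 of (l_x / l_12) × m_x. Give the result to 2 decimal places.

36.88

l_12 = 0.309. Conditional survival from age 12 to x is l_x / l_12.
  x=12: (0.309/0.309) × 15 = 15.0000
  x=13: (0.200/0.309) × 23 = 14.8867
  x=14: (0.144/0.309) × 15 = 6.9903
Sum = 15.0000 + 14.8867 + 6.9903 = 36.8770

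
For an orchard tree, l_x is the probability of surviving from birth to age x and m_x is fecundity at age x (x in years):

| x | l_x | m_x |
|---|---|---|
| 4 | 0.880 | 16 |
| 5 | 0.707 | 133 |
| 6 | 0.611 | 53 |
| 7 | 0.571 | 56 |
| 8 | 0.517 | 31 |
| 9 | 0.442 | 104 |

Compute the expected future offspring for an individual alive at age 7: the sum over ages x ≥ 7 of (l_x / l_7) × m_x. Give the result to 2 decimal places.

164.57

l_7 = 0.571. Conditional survival from age 7 to x is l_x / l_7.
  x=7: (0.571/0.571) × 56 = 56.0000
  x=8: (0.517/0.571) × 31 = 28.0683
  x=9: (0.442/0.571) × 104 = 80.5044
Sum = 56.0000 + 28.0683 + 80.5044 = 164.5727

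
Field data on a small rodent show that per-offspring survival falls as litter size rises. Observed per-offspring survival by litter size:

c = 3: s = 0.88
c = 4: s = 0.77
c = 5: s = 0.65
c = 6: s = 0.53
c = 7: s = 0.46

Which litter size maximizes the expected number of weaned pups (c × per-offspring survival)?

Expected weaned pups = c × s(c):
  c=3: 3 × 0.88 = 2.640
  c=4: 4 × 0.77 = 3.080
  c=5: 5 × 0.65 = 3.250
  c=6: 6 × 0.53 = 3.180
  c=7: 7 × 0.46 = 3.220
Maximum at c = 5 (3.250 weaned pups).

5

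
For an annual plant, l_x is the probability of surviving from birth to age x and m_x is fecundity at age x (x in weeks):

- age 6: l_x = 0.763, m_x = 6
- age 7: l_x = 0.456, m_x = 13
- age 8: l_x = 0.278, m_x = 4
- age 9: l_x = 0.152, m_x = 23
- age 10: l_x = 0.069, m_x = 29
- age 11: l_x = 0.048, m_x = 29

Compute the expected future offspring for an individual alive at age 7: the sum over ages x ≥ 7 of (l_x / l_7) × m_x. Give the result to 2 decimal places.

l_7 = 0.456. Conditional survival from age 7 to x is l_x / l_7.
  x=7: (0.456/0.456) × 13 = 13.0000
  x=8: (0.278/0.456) × 4 = 2.4386
  x=9: (0.152/0.456) × 23 = 7.6667
  x=10: (0.069/0.456) × 29 = 4.3882
  x=11: (0.048/0.456) × 29 = 3.0526
Sum = 13.0000 + 2.4386 + 7.6667 + 4.3882 + 3.0526 = 30.5461

30.55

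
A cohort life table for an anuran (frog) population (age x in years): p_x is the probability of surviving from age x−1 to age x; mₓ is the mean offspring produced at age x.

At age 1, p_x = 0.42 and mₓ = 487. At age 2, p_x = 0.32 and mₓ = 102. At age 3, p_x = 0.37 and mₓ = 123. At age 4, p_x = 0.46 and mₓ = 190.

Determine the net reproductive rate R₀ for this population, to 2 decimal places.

228.71

Survivorship from birth: l_x = p_1·p_2·…·p_x.
  l_1 = 0.42000
  l_2 = 0.13440
  l_3 = 0.04973
  l_4 = 0.02287
R₀ = Σ l_x mₓ:
  age 1: 0.42000 × 487 = 204.5400
  age 2: 0.13440 × 102 = 13.7088
  age 3: 0.04973 × 123 = 6.1168
  age 4: 0.02287 × 190 = 4.3453
R₀ = 204.5400 + 13.7088 + 6.1168 + 4.3453 = 228.7109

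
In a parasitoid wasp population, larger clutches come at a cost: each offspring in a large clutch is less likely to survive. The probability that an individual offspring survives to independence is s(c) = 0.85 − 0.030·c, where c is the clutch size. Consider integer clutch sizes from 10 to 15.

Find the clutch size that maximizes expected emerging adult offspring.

14

Expected emerging adult offspring = c × s(c):
  c=10: 10 × 0.550 = 5.500
  c=11: 11 × 0.520 = 5.720
  c=12: 12 × 0.490 = 5.880
  c=13: 13 × 0.460 = 5.980
  c=14: 14 × 0.430 = 6.020
  c=15: 15 × 0.400 = 6.000
Maximum at c = 14 (6.020 emerging adult offspring).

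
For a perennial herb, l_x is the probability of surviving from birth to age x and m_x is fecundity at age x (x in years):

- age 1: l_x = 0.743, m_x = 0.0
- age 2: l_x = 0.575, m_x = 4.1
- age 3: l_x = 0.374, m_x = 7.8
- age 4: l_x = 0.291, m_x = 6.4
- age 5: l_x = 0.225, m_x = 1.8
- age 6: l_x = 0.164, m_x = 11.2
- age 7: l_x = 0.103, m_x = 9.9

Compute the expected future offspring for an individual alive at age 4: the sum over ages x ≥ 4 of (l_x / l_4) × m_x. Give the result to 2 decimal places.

l_4 = 0.291. Conditional survival from age 4 to x is l_x / l_4.
  x=4: (0.291/0.291) × 6.4 = 6.4000
  x=5: (0.225/0.291) × 1.8 = 1.3918
  x=6: (0.164/0.291) × 11.2 = 6.3120
  x=7: (0.103/0.291) × 9.9 = 3.5041
Sum = 6.4000 + 1.3918 + 6.3120 + 3.5041 = 17.6079

17.61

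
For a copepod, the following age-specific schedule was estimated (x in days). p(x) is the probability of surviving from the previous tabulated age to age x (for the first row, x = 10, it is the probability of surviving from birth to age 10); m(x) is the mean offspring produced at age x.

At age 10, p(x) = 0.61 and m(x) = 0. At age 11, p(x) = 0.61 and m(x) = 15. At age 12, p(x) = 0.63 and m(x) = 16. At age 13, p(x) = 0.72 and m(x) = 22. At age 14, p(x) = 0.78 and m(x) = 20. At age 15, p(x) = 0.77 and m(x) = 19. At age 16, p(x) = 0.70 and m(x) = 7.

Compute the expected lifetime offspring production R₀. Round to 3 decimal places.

18.101

Survivorship from birth: l_x = p_10·p_11·…·p_x.
  l_10 = 0.61000
  l_11 = 0.37210
  l_12 = 0.23442
  l_13 = 0.16878
  l_14 = 0.13165
  l_15 = 0.10137
  l_16 = 0.07096
R₀ = Σ l_x m(x):
  age 10: 0.61000 × 0 = 0.0000
  age 11: 0.37210 × 15 = 5.5815
  age 12: 0.23442 × 16 = 3.7507
  age 13: 0.16878 × 22 = 3.7132
  age 14: 0.13165 × 20 = 2.6330
  age 15: 0.10137 × 19 = 1.9260
  age 16: 0.07096 × 7 = 0.4967
R₀ = 0.0000 + 5.5815 + 3.7507 + 3.7132 + 2.6330 + 1.9260 + 0.4967 = 18.1011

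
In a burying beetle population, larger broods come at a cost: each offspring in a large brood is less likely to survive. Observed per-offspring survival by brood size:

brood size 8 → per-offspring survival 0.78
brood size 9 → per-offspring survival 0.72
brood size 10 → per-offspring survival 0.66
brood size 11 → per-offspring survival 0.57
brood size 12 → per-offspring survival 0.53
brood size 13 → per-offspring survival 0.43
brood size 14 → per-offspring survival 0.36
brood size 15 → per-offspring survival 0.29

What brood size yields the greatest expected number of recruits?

10

Expected recruits = c × s(c):
  c=8: 8 × 0.78 = 6.240
  c=9: 9 × 0.72 = 6.480
  c=10: 10 × 0.66 = 6.600
  c=11: 11 × 0.57 = 6.270
  c=12: 12 × 0.53 = 6.360
  c=13: 13 × 0.43 = 5.590
  c=14: 14 × 0.36 = 5.040
  c=15: 15 × 0.29 = 4.350
Maximum at c = 10 (6.600 recruits).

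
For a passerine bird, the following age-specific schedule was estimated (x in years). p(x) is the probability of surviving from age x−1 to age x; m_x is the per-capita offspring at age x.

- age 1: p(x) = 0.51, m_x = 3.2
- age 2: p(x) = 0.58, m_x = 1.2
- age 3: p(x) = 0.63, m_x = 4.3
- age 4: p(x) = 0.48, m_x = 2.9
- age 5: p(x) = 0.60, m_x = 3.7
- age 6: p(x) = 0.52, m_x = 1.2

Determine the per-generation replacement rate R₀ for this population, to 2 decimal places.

Survivorship from birth: l_x = p_1·p_2·…·p_x.
  l_1 = 0.51000
  l_2 = 0.29580
  l_3 = 0.18635
  l_4 = 0.08945
  l_5 = 0.05367
  l_6 = 0.02791
R₀ = Σ l_x m_x:
  age 1: 0.51000 × 3.2 = 1.6320
  age 2: 0.29580 × 1.2 = 0.3550
  age 3: 0.18635 × 4.3 = 0.8013
  age 4: 0.08945 × 2.9 = 0.2594
  age 5: 0.05367 × 3.7 = 0.1986
  age 6: 0.02791 × 1.2 = 0.0335
R₀ = 1.6320 + 0.3550 + 0.8013 + 0.2594 + 0.1986 + 0.0335 = 3.2797

3.28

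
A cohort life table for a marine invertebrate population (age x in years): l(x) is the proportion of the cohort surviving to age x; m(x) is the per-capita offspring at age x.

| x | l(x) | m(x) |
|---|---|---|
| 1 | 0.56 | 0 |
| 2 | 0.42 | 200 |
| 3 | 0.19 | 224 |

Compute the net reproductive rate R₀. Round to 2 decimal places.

126.56

R₀ = Σ l(x) m(x):
  age 1: 0.56 × 0 = 0.0000
  age 2: 0.42 × 200 = 84.0000
  age 3: 0.19 × 224 = 42.5600
R₀ = 0.0000 + 84.0000 + 42.5600 = 126.5600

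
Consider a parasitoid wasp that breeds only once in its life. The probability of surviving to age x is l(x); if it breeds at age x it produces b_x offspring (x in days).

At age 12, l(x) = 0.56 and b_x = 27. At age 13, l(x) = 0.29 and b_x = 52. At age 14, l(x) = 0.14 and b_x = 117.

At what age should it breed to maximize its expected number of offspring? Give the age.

14

Expected offspring if breeding at age x = l(x) × b_x:
  age 12: 0.56 × 27 = 15.120
  age 13: 0.29 × 52 = 15.080
  age 14: 0.14 × 117 = 16.380
Maximum at age 14 (16.380).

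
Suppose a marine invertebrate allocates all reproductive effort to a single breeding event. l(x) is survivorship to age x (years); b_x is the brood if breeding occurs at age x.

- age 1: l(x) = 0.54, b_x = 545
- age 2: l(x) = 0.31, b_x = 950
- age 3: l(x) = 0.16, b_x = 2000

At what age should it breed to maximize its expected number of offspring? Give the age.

3

Expected offspring if breeding at age x = l(x) × b_x:
  age 1: 0.54 × 545 = 294.300
  age 2: 0.31 × 950 = 294.500
  age 3: 0.16 × 2000 = 320.000
Maximum at age 3 (320.000).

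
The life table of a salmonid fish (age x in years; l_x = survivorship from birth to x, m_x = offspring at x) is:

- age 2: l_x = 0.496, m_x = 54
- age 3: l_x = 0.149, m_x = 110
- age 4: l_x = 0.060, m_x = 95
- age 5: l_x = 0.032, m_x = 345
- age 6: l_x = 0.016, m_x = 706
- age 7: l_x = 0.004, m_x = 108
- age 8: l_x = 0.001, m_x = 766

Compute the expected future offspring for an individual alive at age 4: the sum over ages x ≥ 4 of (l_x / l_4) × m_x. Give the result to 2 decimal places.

487.23

l_4 = 0.060. Conditional survival from age 4 to x is l_x / l_4.
  x=4: (0.060/0.060) × 95 = 95.0000
  x=5: (0.032/0.060) × 345 = 184.0000
  x=6: (0.016/0.060) × 706 = 188.2667
  x=7: (0.004/0.060) × 108 = 7.2000
  x=8: (0.001/0.060) × 766 = 12.7667
Sum = 95.0000 + 184.0000 + 188.2667 + 7.2000 + 12.7667 = 487.2333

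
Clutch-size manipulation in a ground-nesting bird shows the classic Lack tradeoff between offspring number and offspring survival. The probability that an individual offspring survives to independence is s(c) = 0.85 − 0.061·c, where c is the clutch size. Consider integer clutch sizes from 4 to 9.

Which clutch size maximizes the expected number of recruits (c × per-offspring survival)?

Expected recruits = c × s(c):
  c=4: 4 × 0.606 = 2.424
  c=5: 5 × 0.545 = 2.725
  c=6: 6 × 0.484 = 2.904
  c=7: 7 × 0.423 = 2.961
  c=8: 8 × 0.362 = 2.896
  c=9: 9 × 0.301 = 2.709
Maximum at c = 7 (2.961 recruits).

7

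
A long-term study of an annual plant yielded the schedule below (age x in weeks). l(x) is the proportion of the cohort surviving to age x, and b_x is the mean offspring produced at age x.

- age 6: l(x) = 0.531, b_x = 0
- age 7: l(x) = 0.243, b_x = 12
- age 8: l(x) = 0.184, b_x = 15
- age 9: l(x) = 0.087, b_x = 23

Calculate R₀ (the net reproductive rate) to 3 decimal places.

R₀ = Σ l(x) b_x:
  age 6: 0.531 × 0 = 0.0000
  age 7: 0.243 × 12 = 2.9160
  age 8: 0.184 × 15 = 2.7600
  age 9: 0.087 × 23 = 2.0010
R₀ = 0.0000 + 2.9160 + 2.7600 + 2.0010 = 7.6770

7.677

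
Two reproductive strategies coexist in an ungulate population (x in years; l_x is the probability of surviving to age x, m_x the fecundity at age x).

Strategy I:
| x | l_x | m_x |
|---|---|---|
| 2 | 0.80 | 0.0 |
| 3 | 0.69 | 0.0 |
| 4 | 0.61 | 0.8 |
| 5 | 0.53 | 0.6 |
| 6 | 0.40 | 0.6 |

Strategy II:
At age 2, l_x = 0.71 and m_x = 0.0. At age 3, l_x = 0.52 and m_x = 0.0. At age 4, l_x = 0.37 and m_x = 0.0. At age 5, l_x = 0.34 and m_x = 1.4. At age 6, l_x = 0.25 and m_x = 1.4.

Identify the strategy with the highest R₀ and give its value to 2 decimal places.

1.05

Strategy I: R₀ = 0.80×0.0 + 0.69×0.0 + 0.61×0.8 + 0.53×0.6 + 0.40×0.6 = 1.0460
Strategy II: R₀ = 0.71×0.0 + 0.52×0.0 + 0.37×0.0 + 0.34×1.4 + 0.25×1.4 = 0.8260
Highest R₀: strategy I with 1.0460.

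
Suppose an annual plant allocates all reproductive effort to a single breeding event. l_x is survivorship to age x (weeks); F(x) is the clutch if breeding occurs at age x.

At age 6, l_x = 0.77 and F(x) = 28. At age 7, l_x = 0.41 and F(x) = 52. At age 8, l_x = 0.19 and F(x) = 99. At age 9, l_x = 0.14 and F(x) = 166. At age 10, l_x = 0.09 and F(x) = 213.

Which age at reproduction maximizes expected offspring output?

9

Expected offspring if breeding at age x = l_x × F(x):
  age 6: 0.77 × 28 = 21.560
  age 7: 0.41 × 52 = 21.320
  age 8: 0.19 × 99 = 18.810
  age 9: 0.14 × 166 = 23.240
  age 10: 0.09 × 213 = 19.170
Maximum at age 9 (23.240).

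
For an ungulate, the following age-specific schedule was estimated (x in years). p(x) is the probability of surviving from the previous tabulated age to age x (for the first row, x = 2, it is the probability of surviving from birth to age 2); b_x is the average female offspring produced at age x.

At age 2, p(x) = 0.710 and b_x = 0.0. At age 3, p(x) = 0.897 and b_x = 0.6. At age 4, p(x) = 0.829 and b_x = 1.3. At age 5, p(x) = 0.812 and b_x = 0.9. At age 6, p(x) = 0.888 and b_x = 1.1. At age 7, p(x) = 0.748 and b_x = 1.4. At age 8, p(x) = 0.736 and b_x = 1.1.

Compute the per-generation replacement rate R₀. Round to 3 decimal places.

2.502

Survivorship from birth: l_x = p_2·p_3·…·p_x.
  l_2 = 0.71000
  l_3 = 0.63687
  l_4 = 0.52797
  l_5 = 0.42871
  l_6 = 0.38069
  l_7 = 0.28476
  l_8 = 0.20958
R₀ = Σ l_x b_x:
  age 2: 0.71000 × 0.0 = 0.0000
  age 3: 0.63687 × 0.6 = 0.3821
  age 4: 0.52797 × 1.3 = 0.6864
  age 5: 0.42871 × 0.9 = 0.3858
  age 6: 0.38069 × 1.1 = 0.4188
  age 7: 0.28476 × 1.4 = 0.3987
  age 8: 0.20958 × 1.1 = 0.2305
R₀ = 0.0000 + 0.3821 + 0.6864 + 0.3858 + 0.4188 + 0.3987 + 0.2305 = 2.5023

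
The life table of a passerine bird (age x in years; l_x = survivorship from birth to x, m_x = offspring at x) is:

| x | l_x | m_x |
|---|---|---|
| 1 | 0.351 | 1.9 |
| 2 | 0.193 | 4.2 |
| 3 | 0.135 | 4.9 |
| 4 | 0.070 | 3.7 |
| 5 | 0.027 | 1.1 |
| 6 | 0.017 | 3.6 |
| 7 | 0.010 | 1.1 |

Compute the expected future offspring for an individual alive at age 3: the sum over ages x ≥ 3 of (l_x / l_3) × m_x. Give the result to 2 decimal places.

l_3 = 0.135. Conditional survival from age 3 to x is l_x / l_3.
  x=3: (0.135/0.135) × 4.9 = 4.9000
  x=4: (0.070/0.135) × 3.7 = 1.9185
  x=5: (0.027/0.135) × 1.1 = 0.2200
  x=6: (0.017/0.135) × 3.6 = 0.4533
  x=7: (0.010/0.135) × 1.1 = 0.0815
Sum = 4.9000 + 1.9185 + 0.2200 + 0.4533 + 0.0815 = 7.5733

7.57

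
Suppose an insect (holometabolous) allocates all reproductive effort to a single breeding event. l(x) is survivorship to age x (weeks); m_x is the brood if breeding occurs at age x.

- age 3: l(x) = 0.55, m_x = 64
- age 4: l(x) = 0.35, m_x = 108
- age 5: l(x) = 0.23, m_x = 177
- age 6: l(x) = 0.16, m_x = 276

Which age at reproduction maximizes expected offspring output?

Expected offspring if breeding at age x = l(x) × m_x:
  age 3: 0.55 × 64 = 35.200
  age 4: 0.35 × 108 = 37.800
  age 5: 0.23 × 177 = 40.710
  age 6: 0.16 × 276 = 44.160
Maximum at age 6 (44.160).

6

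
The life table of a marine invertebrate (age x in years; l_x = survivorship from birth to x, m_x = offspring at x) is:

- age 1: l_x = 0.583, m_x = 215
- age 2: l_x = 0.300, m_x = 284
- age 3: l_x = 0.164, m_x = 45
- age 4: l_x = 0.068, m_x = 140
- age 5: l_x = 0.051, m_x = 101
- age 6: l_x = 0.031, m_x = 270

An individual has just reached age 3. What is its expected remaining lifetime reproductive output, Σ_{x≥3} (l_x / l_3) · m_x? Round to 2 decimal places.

l_3 = 0.164. Conditional survival from age 3 to x is l_x / l_3.
  x=3: (0.164/0.164) × 45 = 45.0000
  x=4: (0.068/0.164) × 140 = 58.0488
  x=5: (0.051/0.164) × 101 = 31.4085
  x=6: (0.031/0.164) × 270 = 51.0366
Sum = 45.0000 + 58.0488 + 31.4085 + 51.0366 = 185.4939

185.49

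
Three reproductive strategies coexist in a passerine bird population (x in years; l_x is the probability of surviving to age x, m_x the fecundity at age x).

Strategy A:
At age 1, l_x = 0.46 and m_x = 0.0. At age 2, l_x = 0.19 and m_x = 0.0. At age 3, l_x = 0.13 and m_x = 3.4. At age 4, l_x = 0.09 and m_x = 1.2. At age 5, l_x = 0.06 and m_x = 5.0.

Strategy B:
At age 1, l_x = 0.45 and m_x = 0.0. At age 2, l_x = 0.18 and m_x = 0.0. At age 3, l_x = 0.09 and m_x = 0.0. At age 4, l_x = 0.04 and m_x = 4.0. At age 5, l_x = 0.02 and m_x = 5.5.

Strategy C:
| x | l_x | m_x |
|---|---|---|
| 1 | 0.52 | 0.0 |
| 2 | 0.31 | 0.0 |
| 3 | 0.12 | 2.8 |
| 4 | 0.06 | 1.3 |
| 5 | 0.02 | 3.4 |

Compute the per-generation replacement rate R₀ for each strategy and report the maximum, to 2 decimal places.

Strategy A: R₀ = 0.46×0.0 + 0.19×0.0 + 0.13×3.4 + 0.09×1.2 + 0.06×5.0 = 0.8500
Strategy B: R₀ = 0.45×0.0 + 0.18×0.0 + 0.09×0.0 + 0.04×4.0 + 0.02×5.5 = 0.2700
Strategy C: R₀ = 0.52×0.0 + 0.31×0.0 + 0.12×2.8 + 0.06×1.3 + 0.02×3.4 = 0.4820
Highest R₀: strategy A with 0.8500.

0.85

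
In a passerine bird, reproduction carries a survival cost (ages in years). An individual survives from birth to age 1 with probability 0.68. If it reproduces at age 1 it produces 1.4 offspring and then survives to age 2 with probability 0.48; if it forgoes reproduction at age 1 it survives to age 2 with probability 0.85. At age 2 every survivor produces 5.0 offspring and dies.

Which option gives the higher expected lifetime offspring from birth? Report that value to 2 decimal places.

breed at age 1: R₀ = 0.68 × (1.4 + 0.48 × 5.0) = 0.68 × 3.8000 = 2.5840
delay to age 2: R₀ = 0.68 × (0.85 × 5.0) = 0.68 × 4.2500 = 2.8900
Higher: delay to age 2 (2.8900).

2.89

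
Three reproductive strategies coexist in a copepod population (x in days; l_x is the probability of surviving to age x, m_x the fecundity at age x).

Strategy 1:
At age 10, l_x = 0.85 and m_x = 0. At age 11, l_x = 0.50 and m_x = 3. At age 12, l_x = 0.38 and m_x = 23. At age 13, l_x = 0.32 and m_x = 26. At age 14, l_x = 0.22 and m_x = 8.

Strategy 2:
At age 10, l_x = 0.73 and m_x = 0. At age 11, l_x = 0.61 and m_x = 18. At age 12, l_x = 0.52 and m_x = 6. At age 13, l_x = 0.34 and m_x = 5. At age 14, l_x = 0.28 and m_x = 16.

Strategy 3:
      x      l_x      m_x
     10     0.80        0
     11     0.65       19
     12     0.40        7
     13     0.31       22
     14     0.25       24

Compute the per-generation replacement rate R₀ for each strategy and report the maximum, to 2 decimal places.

Strategy 1: R₀ = 0.85×0 + 0.50×3 + 0.38×23 + 0.32×26 + 0.22×8 = 20.3200
Strategy 2: R₀ = 0.73×0 + 0.61×18 + 0.52×6 + 0.34×5 + 0.28×16 = 20.2800
Strategy 3: R₀ = 0.80×0 + 0.65×19 + 0.40×7 + 0.31×22 + 0.25×24 = 27.9700
Highest R₀: strategy 3 with 27.9700.

27.97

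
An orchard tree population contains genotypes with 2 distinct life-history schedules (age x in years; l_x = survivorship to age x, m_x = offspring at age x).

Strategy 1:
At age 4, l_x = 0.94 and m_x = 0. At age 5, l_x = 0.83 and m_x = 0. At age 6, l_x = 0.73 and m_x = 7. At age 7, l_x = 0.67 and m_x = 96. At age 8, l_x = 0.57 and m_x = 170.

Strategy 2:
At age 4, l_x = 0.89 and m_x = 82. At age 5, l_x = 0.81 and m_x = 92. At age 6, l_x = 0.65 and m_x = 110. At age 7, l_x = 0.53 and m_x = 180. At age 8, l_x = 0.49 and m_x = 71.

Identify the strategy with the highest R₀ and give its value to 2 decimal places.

349.19

Strategy 1: R₀ = 0.94×0 + 0.83×0 + 0.73×7 + 0.67×96 + 0.57×170 = 166.3300
Strategy 2: R₀ = 0.89×82 + 0.81×92 + 0.65×110 + 0.53×180 + 0.49×71 = 349.1900
Highest R₀: strategy 2 with 349.1900.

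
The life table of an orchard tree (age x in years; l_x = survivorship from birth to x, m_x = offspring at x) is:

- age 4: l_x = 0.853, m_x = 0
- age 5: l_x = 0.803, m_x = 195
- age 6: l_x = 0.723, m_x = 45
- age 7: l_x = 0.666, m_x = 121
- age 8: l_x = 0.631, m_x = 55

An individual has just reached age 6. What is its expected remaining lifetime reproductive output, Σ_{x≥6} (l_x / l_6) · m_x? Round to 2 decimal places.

204.46

l_6 = 0.723. Conditional survival from age 6 to x is l_x / l_6.
  x=6: (0.723/0.723) × 45 = 45.0000
  x=7: (0.666/0.723) × 121 = 111.4606
  x=8: (0.631/0.723) × 55 = 48.0014
Sum = 45.0000 + 111.4606 + 48.0014 = 204.4620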